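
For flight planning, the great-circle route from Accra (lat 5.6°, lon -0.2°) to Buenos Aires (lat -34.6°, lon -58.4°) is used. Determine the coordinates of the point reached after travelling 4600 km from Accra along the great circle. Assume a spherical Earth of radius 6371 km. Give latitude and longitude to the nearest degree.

≈ lat -21°, lon -33°

Write both endpoints as unit vectors p₁, p₂ with components (cos φ cos λ, cos φ sin λ, sin φ).
The central angle between the endpoints is δ = arccos(p₁·p₂) ≈ 1.185 rad (67.9°). The total great-circle distance is δ·R ≈ 1.185 × 6371 ≈ 7550 km, so the target fraction is f = 4600/7550 ≈ 0.609.
Interpolate at f ≈ 0.609 with slerp weights a = sin((1−f)δ)/sin δ ≈ 0.482, b = sin(fδ)/sin δ ≈ 0.713.
p = a·p₁ + b·p₂ ≈ (0.787, -0.502, -0.358); φ = arcsin(p_z) ≈ -20.98°, λ = atan2(p_y, p_x) ≈ -32.51°.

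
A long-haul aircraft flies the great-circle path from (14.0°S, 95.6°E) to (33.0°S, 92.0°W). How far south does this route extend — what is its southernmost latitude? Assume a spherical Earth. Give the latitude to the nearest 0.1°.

The great circle lies in the plane with unit normal n̂ = (p₁ × p₂)/|p₁ × p₂|.
Here n̂_z ≈ +0.146; the vertex latitude is φ_max = arccos|n̂_z| ≈ 81.6°.

≈ 81.6°S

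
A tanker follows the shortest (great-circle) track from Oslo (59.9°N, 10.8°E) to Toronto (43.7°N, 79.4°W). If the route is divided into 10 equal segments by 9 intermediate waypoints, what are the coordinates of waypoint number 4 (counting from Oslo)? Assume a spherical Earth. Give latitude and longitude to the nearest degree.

≈ 62°N, 34°W

Write both endpoints as unit vectors p₁, p₂ with components (cos φ cos λ, cos φ sin λ, sin φ).
The central angle between the endpoints is δ = arccos(p₁·p₂) ≈ 0.932 rad (53.4°).
Interpolate at f = 4/10 with slerp weights a = sin((1−f)δ)/sin δ ≈ 0.661, b = sin(fδ)/sin δ ≈ 0.454.
p = a·p₁ + b·p₂ ≈ (0.386, -0.260, 0.885); φ = arcsin(p_z) ≈ 62.26°, λ = atan2(p_y, p_x) ≈ -34.00°.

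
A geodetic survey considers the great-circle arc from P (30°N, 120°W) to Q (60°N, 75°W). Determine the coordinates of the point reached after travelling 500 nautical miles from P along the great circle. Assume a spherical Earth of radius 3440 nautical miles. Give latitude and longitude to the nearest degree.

≈ (37°N, 115°W)

From cos δ = sin φ₁ sin φ₂ + cos φ₁ cos φ₂ cos Δλ, the central angle is δ ≈ 0.739 rad (42.3°). The total great-circle distance is δ·R ≈ 0.739 × 3440 ≈ 2542 nmi, so the target fraction is f = 500/2542 ≈ 0.197.
Interpolate at f ≈ 0.197 with slerp weights a = sin((1−f)δ)/sin δ ≈ 0.830, b = sin(fδ)/sin δ ≈ 0.215.
p = a·p₁ + b·p₂ ≈ (-0.332, -0.727, 0.601); φ = arcsin(p_z) ≈ 36.98°, λ = atan2(p_y, p_x) ≈ -114.54°.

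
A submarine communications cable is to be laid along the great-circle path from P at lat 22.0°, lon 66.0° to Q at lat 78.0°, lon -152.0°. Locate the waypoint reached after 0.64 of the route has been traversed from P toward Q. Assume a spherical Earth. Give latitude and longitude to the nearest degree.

≈ lat 71°, lon 83°

Write both endpoints as unit vectors p₁, p₂ with components (cos φ cos λ, cos φ sin λ, sin φ).
The central angle between the endpoints is δ = arccos(p₁·p₂) ≈ 1.355 rad (77.6°).
Interpolate at f = 0.64 with slerp weights a = sin((1−f)δ)/sin δ ≈ 0.480, b = sin(fδ)/sin δ ≈ 0.781.
p = a·p₁ + b·p₂ ≈ (0.038, 0.330, 0.943); φ = arcsin(p_z) ≈ 70.59°, λ = atan2(p_y, p_x) ≈ 83.50°.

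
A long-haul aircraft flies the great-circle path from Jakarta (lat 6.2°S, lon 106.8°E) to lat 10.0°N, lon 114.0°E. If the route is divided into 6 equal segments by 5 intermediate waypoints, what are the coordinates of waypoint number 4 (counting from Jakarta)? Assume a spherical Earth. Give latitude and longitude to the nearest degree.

≈ lat 5°N, lon 112°E

Convert each endpoint to a unit vector on the sphere (x = cos φ cos λ, y = cos φ sin λ, z = sin φ).
The central angle between the endpoints is δ = arccos(p₁·p₂) ≈ 0.309 rad (17.7°).
Interpolate at f = 4/6 with slerp weights a = sin((1−f)δ)/sin δ ≈ 0.338, b = sin(fδ)/sin δ ≈ 0.673.
p = a·p₁ + b·p₂ ≈ (-0.367, 0.927, 0.080); φ = arcsin(p_z) ≈ 4.60°, λ = atan2(p_y, p_x) ≈ 111.58°.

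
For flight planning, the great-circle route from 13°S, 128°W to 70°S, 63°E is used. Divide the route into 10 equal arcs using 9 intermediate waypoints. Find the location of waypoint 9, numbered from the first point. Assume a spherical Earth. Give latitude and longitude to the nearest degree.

Convert each endpoint to a unit vector on the sphere (x = cos φ cos λ, y = cos φ sin λ, z = sin φ).
The central angle between the endpoints is δ = arccos(p₁·p₂) ≈ 1.687 rad (96.6°).
Interpolate at f = 9/10 with slerp weights a = sin((1−f)δ)/sin δ ≈ 0.169, b = sin(fδ)/sin δ ≈ 1.005.
p = a·p₁ + b·p₂ ≈ (0.055, 0.177, -0.983); φ = arcsin(p_z) ≈ -79.35°, λ = atan2(p_y, p_x) ≈ 72.79°.

≈ 79°S, 73°E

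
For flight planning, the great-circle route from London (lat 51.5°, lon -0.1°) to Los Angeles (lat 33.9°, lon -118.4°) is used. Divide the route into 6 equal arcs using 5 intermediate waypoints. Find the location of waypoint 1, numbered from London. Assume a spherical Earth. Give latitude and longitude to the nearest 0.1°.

≈ lat 58.9°, lon -19.3°

The haversine formula gives a central angle δ ≈ 1.378 rad (79.0°) between the endpoints.
Interpolate at f = 1/6 with slerp weights a = sin((1−f)δ)/sin δ ≈ 0.929, b = sin(fδ)/sin δ ≈ 0.232.
p = a·p₁ + b·p₂ ≈ (0.487, -0.170, 0.857); φ = arcsin(p_z) ≈ 58.94°, λ = atan2(p_y, p_x) ≈ -19.28°.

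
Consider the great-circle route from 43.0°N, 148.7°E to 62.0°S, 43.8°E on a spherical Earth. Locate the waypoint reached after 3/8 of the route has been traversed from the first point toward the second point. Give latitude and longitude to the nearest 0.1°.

≈ 0.0°N, 119.9°E

Convert each endpoint to a unit vector on the sphere (x = cos φ cos λ, y = cos φ sin λ, z = sin φ).
The central angle between the endpoints is δ = arccos(p₁·p₂) ≈ 2.333 rad (133.7°).
Interpolate at f = 3/8 with slerp weights a = sin((1−f)δ)/sin δ ≈ 1.374, b = sin(fδ)/sin δ ≈ 1.061.
p = a·p₁ + b·p₂ ≈ (-0.499, 0.867, 0.000); φ = arcsin(p_z) ≈ 0.00°, λ = atan2(p_y, p_x) ≈ 119.93°.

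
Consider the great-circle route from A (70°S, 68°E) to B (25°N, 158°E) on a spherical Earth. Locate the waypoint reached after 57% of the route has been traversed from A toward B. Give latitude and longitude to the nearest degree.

Write both endpoints as unit vectors p₁, p₂ with components (cos φ cos λ, cos φ sin λ, sin φ).
The central angle between the endpoints is δ = arccos(p₁·p₂) ≈ 1.979 rad (113.4°).
Interpolate at f = 0.57 with slerp weights a = sin((1−f)δ)/sin δ ≈ 0.819, b = sin(fδ)/sin δ ≈ 0.985.
p = a·p₁ + b·p₂ ≈ (-0.722, 0.594, -0.354); φ = arcsin(p_z) ≈ -20.72°, λ = atan2(p_y, p_x) ≈ 140.57°.

≈ (21°S, 141°E)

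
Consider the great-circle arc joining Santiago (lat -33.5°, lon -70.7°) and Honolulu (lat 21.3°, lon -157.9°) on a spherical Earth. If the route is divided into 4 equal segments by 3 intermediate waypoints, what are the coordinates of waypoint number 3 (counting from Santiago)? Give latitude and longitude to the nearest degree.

Write both endpoints as unit vectors p₁, p₂ with components (cos φ cos λ, cos φ sin λ, sin φ).
The central angle between the endpoints is δ = arccos(p₁·p₂) ≈ 1.734 rad (99.4°).
Interpolate at f = 3/4 with slerp weights a = sin((1−f)δ)/sin δ ≈ 0.426, b = sin(fδ)/sin δ ≈ 0.977.
p = a·p₁ + b·p₂ ≈ (-0.726, -0.677, 0.120); φ = arcsin(p_z) ≈ 6.88°, λ = atan2(p_y, p_x) ≈ -136.97°.

≈ lat 7°, lon -137°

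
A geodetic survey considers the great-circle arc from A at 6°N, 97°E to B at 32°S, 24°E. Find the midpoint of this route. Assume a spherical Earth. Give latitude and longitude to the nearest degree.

Write both endpoints as unit vectors p₁, p₂ with components (cos φ cos λ, cos φ sin λ, sin φ).
The central angle between the endpoints is δ = arccos(p₁·p₂) ≈ 1.378 rad (79.0°).
Interpolate at f = 1/2 with slerp weights a = sin((1−f)δ)/sin δ ≈ 0.648, b = sin(fδ)/sin δ ≈ 0.648.
p = a·p₁ + b·p₂ ≈ (0.423, 0.863, -0.276); φ = arcsin(p_z) ≈ -16.00°, λ = atan2(p_y, p_x) ≈ 63.87°.

≈ 16°S, 64°E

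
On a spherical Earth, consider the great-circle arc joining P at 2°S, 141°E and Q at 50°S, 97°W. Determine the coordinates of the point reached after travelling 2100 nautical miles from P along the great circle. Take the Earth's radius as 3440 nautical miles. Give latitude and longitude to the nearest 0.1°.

The haversine formula gives a central angle δ ≈ 1.890 rad (108.3°) between the endpoints. The total great-circle distance is δ·R ≈ 1.890 × 3440 ≈ 6501 nmi, so the target fraction is f = 2100/6501 ≈ 0.323.
Interpolate at f ≈ 0.323 with slerp weights a = sin((1−f)δ)/sin δ ≈ 1.009, b = sin(fδ)/sin δ ≈ 0.604.
p = a·p₁ + b·p₂ ≈ (-0.831, 0.249, -0.498); φ = arcsin(p_z) ≈ -29.85°, λ = atan2(p_y, p_x) ≈ 163.30°.

≈ 29.8°S, 163.3°E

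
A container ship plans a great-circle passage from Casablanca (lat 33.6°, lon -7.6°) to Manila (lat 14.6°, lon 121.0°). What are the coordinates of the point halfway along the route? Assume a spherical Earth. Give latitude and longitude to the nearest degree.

≈ lat 46°, lon 66°

Write both endpoints as unit vectors p₁, p₂ with components (cos φ cos λ, cos φ sin λ, sin φ).
The central angle between the endpoints is δ = arccos(p₁·p₂) ≈ 1.943 rad (111.3°).
Interpolate at f = 1/2 with slerp weights a = sin((1−f)δ)/sin δ ≈ 0.886, b = sin(fδ)/sin δ ≈ 0.886.
p = a·p₁ + b·p₂ ≈ (0.290, 0.637, 0.714); φ = arcsin(p_z) ≈ 45.55°, λ = atan2(p_y, p_x) ≈ 65.54°.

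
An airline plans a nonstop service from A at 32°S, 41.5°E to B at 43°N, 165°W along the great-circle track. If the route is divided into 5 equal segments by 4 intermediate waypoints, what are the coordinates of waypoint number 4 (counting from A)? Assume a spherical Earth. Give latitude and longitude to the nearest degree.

≈ 45°N, 151°E

Write both endpoints as unit vectors p₁, p₂ with components (cos φ cos λ, cos φ sin λ, sin φ).
The central angle between the endpoints is δ = arccos(p₁·p₂) ≈ 2.730 rad (156.4°).
Interpolate at f = 4/5 with slerp weights a = sin((1−f)δ)/sin δ ≈ 1.298, b = sin(fδ)/sin δ ≈ 2.044.
p = a·p₁ + b·p₂ ≈ (-0.620, 0.342, 0.706); φ = arcsin(p_z) ≈ 44.93°, λ = atan2(p_y, p_x) ≈ 151.08°.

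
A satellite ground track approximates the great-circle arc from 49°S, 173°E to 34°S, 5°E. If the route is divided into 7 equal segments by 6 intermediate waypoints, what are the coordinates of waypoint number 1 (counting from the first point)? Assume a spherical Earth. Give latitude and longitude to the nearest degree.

Convert each endpoint to a unit vector on the sphere (x = cos φ cos λ, y = cos φ sin λ, z = sin φ).
The central angle between the endpoints is δ = arccos(p₁·p₂) ≈ 1.681 rad (96.3°).
Interpolate at f = 1/7 with slerp weights a = sin((1−f)δ)/sin δ ≈ 0.998, b = sin(fδ)/sin δ ≈ 0.239.
p = a·p₁ + b·p₂ ≈ (-0.452, 0.097, -0.887); φ = arcsin(p_z) ≈ -62.46°, λ = atan2(p_y, p_x) ≈ 167.88°.

≈ 62°S, 168°E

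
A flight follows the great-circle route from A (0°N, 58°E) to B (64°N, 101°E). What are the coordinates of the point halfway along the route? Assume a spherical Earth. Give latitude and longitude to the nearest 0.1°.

≈ (33.6°N, 70.8°E)

Convert each endpoint to a unit vector on the sphere (x = cos φ cos λ, y = cos φ sin λ, z = sin φ).
The central angle between the endpoints is δ = arccos(p₁·p₂) ≈ 1.244 rad (71.3°).
Interpolate at f = 1/2 with slerp weights a = sin((1−f)δ)/sin δ ≈ 0.615, b = sin(fδ)/sin δ ≈ 0.615.
p = a·p₁ + b·p₂ ≈ (0.275, 0.787, 0.553); φ = arcsin(p_z) ≈ 33.58°, λ = atan2(p_y, p_x) ≈ 70.76°.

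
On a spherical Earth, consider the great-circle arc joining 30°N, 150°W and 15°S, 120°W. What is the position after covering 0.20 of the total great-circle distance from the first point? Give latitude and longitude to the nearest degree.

≈ 21°N, 143°W

Write both endpoints as unit vectors p₁, p₂ with components (cos φ cos λ, cos φ sin λ, sin φ).
The central angle between the endpoints is δ = arccos(p₁·p₂) ≈ 0.933 rad (53.5°).
Interpolate at f = 0.20 with slerp weights a = sin((1−f)δ)/sin δ ≈ 0.845, b = sin(fδ)/sin δ ≈ 0.231.
p = a·p₁ + b·p₂ ≈ (-0.745, -0.559, 0.363); φ = arcsin(p_z) ≈ 21.27°, λ = atan2(p_y, p_x) ≈ -143.13°.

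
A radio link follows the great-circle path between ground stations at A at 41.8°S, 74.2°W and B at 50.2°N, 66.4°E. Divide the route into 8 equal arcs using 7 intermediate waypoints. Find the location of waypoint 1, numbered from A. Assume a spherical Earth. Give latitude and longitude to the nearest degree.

≈ 30°S, 55°W

From cos δ = sin φ₁ sin φ₂ + cos φ₁ cos φ₂ cos Δλ, the central angle is δ ≈ 2.648 rad (151.7°).
Interpolate at f = 1/8 with slerp weights a = sin((1−f)δ)/sin δ ≈ 1.550, b = sin(fδ)/sin δ ≈ 0.687.
p = a·p₁ + b·p₂ ≈ (0.491, -0.709, -0.506); φ = arcsin(p_z) ≈ -30.39°, λ = atan2(p_y, p_x) ≈ -55.33°.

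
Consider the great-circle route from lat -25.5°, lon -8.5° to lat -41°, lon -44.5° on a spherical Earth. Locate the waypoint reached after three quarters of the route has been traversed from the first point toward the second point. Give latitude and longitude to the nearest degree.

The haversine formula gives a central angle δ ≈ 0.585 rad (33.5°) between the endpoints.
Interpolate at f = 3/4 with slerp weights a = sin((1−f)δ)/sin δ ≈ 0.264, b = sin(fδ)/sin δ ≈ 0.769.
p = a·p₁ + b·p₂ ≈ (0.650, -0.442, -0.618); φ = arcsin(p_z) ≈ -38.20°, λ = atan2(p_y, p_x) ≈ -34.24°.

≈ lat -38°, lon -34°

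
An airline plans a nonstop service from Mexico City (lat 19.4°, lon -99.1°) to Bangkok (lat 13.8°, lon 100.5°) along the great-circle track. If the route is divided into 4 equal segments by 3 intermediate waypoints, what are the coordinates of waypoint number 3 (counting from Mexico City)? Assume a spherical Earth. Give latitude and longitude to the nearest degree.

≈ lat 43°, lon 124°

Write both endpoints as unit vectors p₁, p₂ with components (cos φ cos λ, cos φ sin λ, sin φ).
The central angle between the endpoints is δ = arccos(p₁·p₂) ≈ 2.471 rad (141.6°).
Interpolate at f = 3/4 with slerp weights a = sin((1−f)δ)/sin δ ≈ 0.933, b = sin(fδ)/sin δ ≈ 1.546.
p = a·p₁ + b·p₂ ≈ (-0.413, 0.608, 0.679); φ = arcsin(p_z) ≈ 42.73°, λ = atan2(p_y, p_x) ≈ 124.18°.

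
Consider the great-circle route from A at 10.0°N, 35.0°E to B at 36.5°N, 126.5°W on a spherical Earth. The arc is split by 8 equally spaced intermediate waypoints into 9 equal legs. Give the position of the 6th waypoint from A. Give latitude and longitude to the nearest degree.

The haversine formula gives a central angle δ ≈ 2.275 rad (130.3°) between the endpoints.
Interpolate at f = 6/9 with slerp weights a = sin((1−f)δ)/sin δ ≈ 0.902, b = sin(fδ)/sin δ ≈ 1.310.
p = a·p₁ + b·p₂ ≈ (0.101, -0.337, 0.936); φ = arcsin(p_z) ≈ 69.40°, λ = atan2(p_y, p_x) ≈ -73.24°.

≈ 69°N, 73°W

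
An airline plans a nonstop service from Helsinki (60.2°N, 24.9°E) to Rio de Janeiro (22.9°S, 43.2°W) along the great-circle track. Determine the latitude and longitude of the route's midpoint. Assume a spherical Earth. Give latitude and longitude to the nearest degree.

The haversine formula gives a central angle δ ≈ 1.738 rad (99.6°) between the endpoints.
Interpolate at f = 1/2 with slerp weights a = sin((1−f)δ)/sin δ ≈ 0.775, b = sin(fδ)/sin δ ≈ 0.775.
p = a·p₁ + b·p₂ ≈ (0.869, -0.326, 0.371); φ = arcsin(p_z) ≈ 21.77°, λ = atan2(p_y, p_x) ≈ -20.58°.

≈ 22°N, 21°W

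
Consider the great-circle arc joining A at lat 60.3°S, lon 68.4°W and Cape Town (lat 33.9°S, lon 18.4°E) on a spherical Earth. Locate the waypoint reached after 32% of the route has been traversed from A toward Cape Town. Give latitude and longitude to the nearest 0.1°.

From cos δ = sin φ₁ sin φ₂ + cos φ₁ cos φ₂ cos Δλ, the central angle is δ ≈ 1.039 rad (59.5°).
Interpolate at f = 0.32 with slerp weights a = sin((1−f)δ)/sin δ ≈ 0.753, b = sin(fδ)/sin δ ≈ 0.379.
p = a·p₁ + b·p₂ ≈ (0.436, -0.248, -0.865); φ = arcsin(p_z) ≈ -59.93°, λ = atan2(p_y, p_x) ≈ -29.63°.

≈ lat 59.9°S, lon 29.6°W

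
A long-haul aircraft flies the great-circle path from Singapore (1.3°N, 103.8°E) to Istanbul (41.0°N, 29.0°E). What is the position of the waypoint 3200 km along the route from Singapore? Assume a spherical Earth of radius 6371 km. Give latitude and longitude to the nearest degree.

From cos δ = sin φ₁ sin φ₂ + cos φ₁ cos φ₂ cos Δλ, the central angle is δ ≈ 1.356 rad (77.7°). The total great-circle distance is δ·R ≈ 1.356 × 6371 ≈ 8642 km, so the target fraction is f = 3200/8642 ≈ 0.370.
Interpolate at f ≈ 0.370 with slerp weights a = sin((1−f)δ)/sin δ ≈ 0.772, b = sin(fδ)/sin δ ≈ 0.493.
p = a·p₁ + b·p₂ ≈ (0.141, 0.929, 0.341); φ = arcsin(p_z) ≈ 19.92°, λ = atan2(p_y, p_x) ≈ 81.36°.

≈ 20°N, 81°E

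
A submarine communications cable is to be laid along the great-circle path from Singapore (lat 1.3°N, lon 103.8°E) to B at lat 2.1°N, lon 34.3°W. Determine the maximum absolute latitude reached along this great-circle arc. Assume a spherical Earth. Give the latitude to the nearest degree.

The great circle lies in the plane with unit normal n̂ = (p₁ × p₂)/|p₁ × p₂|.
Here n̂_z ≈ -0.997; the vertex latitude is φ_max = arccos|n̂_z| ≈ 4.8°.

≈ 5°N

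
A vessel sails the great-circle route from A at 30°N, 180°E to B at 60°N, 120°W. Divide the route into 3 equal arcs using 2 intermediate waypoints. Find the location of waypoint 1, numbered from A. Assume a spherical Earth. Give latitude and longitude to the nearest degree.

Convert each endpoint to a unit vector on the sphere (x = cos φ cos λ, y = cos φ sin λ, z = sin φ).
The central angle between the endpoints is δ = arccos(p₁·p₂) ≈ 0.864 rad (49.5°).
Interpolate at f = 1/3 with slerp weights a = sin((1−f)δ)/sin δ ≈ 0.716, b = sin(fδ)/sin δ ≈ 0.373.
p = a·p₁ + b·p₂ ≈ (-0.714, -0.162, 0.682); φ = arcsin(p_z) ≈ 42.97°, λ = atan2(p_y, p_x) ≈ -167.23°.

≈ 43°N, 167°W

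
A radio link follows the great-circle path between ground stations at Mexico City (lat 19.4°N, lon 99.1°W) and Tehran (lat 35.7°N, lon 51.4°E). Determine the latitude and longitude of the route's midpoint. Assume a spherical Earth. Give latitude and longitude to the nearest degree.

≈ lat 63°N, lon 40°W

The haversine formula gives a central angle δ ≈ 2.063 rad (118.2°) between the endpoints.
Interpolate at f = 1/2 with slerp weights a = sin((1−f)δ)/sin δ ≈ 0.974, b = sin(fδ)/sin δ ≈ 0.974.
p = a·p₁ + b·p₂ ≈ (0.348, -0.289, 0.892); φ = arcsin(p_z) ≈ 63.10°, λ = atan2(p_y, p_x) ≈ -39.69°.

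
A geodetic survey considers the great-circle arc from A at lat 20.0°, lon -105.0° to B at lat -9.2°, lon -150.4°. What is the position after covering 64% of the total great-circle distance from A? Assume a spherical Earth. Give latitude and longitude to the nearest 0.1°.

Write both endpoints as unit vectors p₁, p₂ with components (cos φ cos λ, cos φ sin λ, sin φ).
The central angle between the endpoints is δ = arccos(p₁·p₂) ≈ 0.931 rad (53.4°).
Interpolate at f = 0.64 with slerp weights a = sin((1−f)δ)/sin δ ≈ 0.410, b = sin(fδ)/sin δ ≈ 0.700.
p = a·p₁ + b·p₂ ≈ (-0.700, -0.713, 0.028); φ = arcsin(p_z) ≈ 1.63°, λ = atan2(p_y, p_x) ≈ -134.47°.

≈ lat 1.6°, lon -134.5°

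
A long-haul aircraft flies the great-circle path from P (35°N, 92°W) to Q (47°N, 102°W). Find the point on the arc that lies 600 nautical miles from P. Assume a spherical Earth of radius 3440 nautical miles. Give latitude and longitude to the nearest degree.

≈ (44°N, 99°W)

Convert each endpoint to a unit vector on the sphere (x = cos φ cos λ, y = cos φ sin λ, z = sin φ).
The central angle between the endpoints is δ = arccos(p₁·p₂) ≈ 0.247 rad (14.1°). The total great-circle distance is δ·R ≈ 0.247 × 3440 ≈ 850 nmi, so the target fraction is f = 600/850 ≈ 0.706.
Interpolate at f ≈ 0.706 with slerp weights a = sin((1−f)δ)/sin δ ≈ 0.296, b = sin(fδ)/sin δ ≈ 0.710.
p = a·p₁ + b·p₂ ≈ (-0.109, -0.716, 0.689); φ = arcsin(p_z) ≈ 43.57°, λ = atan2(p_y, p_x) ≈ -98.66°.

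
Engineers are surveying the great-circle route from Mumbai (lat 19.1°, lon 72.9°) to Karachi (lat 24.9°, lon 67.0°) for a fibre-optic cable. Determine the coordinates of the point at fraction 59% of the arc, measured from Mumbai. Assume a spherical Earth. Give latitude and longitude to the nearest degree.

The haversine formula gives a central angle δ ≈ 0.139 rad (8.0°) between the endpoints.
Interpolate at f = 0.59 with slerp weights a = sin((1−f)δ)/sin δ ≈ 0.411, b = sin(fδ)/sin δ ≈ 0.591.
p = a·p₁ + b·p₂ ≈ (0.324, 0.865, 0.383); φ = arcsin(p_z) ≈ 22.55°, λ = atan2(p_y, p_x) ≈ 69.48°.

≈ lat 23°, lon 69°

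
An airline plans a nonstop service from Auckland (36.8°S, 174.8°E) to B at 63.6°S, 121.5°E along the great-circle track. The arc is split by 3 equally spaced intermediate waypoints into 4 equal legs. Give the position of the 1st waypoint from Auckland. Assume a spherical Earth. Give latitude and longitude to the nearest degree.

The haversine formula gives a central angle δ ≈ 0.724 rad (41.5°) between the endpoints.
Interpolate at f = 1/4 with slerp weights a = sin((1−f)δ)/sin δ ≈ 0.780, b = sin(fδ)/sin δ ≈ 0.272.
p = a·p₁ + b·p₂ ≈ (-0.685, 0.160, -0.711); φ = arcsin(p_z) ≈ -45.29°, λ = atan2(p_y, p_x) ≈ 166.88°.

≈ 45°S, 167°E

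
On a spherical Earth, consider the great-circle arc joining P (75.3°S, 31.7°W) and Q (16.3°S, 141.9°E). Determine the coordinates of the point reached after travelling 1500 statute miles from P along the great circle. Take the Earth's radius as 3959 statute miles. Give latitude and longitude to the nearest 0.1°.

Write both endpoints as unit vectors p₁, p₂ with components (cos φ cos λ, cos φ sin λ, sin φ).
The central angle between the endpoints is δ = arccos(p₁·p₂) ≈ 1.541 rad (88.3°). The total great-circle distance is δ·R ≈ 1.541 × 3959 ≈ 6102 mi, so the target fraction is f = 1500/6102 ≈ 0.246.
Interpolate at f ≈ 0.246 with slerp weights a = sin((1−f)δ)/sin δ ≈ 0.918, b = sin(fδ)/sin δ ≈ 0.370.
p = a·p₁ + b·p₂ ≈ (-0.081, 0.097, -0.992); φ = arcsin(p_z) ≈ -82.74°, λ = atan2(p_y, p_x) ≈ 130.04°.

≈ (82.7°S, 130.0°E)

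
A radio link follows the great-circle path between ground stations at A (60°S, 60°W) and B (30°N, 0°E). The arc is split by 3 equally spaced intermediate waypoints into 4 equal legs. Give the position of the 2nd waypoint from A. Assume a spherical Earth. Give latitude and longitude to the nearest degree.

The haversine formula gives a central angle δ ≈ 1.789 rad (102.5°) between the endpoints.
Interpolate at f = 2/4 with slerp weights a = sin((1−f)δ)/sin δ ≈ 0.799, b = sin(fδ)/sin δ ≈ 0.799.
p = a·p₁ + b·p₂ ≈ (0.892, -0.346, -0.292); φ = arcsin(p_z) ≈ -17.00°, λ = atan2(p_y, p_x) ≈ -21.21°.

≈ (17°S, 21°W)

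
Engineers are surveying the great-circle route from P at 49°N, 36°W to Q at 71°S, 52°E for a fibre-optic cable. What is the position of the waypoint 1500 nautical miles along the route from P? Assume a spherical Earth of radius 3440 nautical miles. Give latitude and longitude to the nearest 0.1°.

≈ 26.0°N, 23.5°W

Write both endpoints as unit vectors p₁, p₂ with components (cos φ cos λ, cos φ sin λ, sin φ).
The central angle between the endpoints is δ = arccos(p₁·p₂) ≈ 2.355 rad (134.9°). The total great-circle distance is δ·R ≈ 2.355 × 3440 ≈ 8101 nmi, so the target fraction is f = 1500/8101 ≈ 0.185.
Interpolate at f ≈ 0.185 with slerp weights a = sin((1−f)δ)/sin δ ≈ 1.328, b = sin(fδ)/sin δ ≈ 0.596.
p = a·p₁ + b·p₂ ≈ (0.824, -0.359, 0.438); φ = arcsin(p_z) ≈ 25.98°, λ = atan2(p_y, p_x) ≈ -23.53°.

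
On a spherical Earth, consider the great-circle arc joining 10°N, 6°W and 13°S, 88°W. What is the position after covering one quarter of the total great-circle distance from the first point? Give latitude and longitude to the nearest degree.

The haversine formula gives a central angle δ ≈ 1.476 rad (84.6°) between the endpoints.
Interpolate at f = 1/4 with slerp weights a = sin((1−f)δ)/sin δ ≈ 0.898, b = sin(fδ)/sin δ ≈ 0.362.
p = a·p₁ + b·p₂ ≈ (0.892, -0.445, 0.075); φ = arcsin(p_z) ≈ 4.27°, λ = atan2(p_y, p_x) ≈ -26.52°.

≈ 4°N, 27°W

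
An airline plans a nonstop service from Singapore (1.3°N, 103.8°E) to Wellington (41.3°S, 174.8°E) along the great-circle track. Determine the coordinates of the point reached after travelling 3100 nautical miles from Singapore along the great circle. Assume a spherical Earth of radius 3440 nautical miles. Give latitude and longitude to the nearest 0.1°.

≈ 31.5°S, 145.9°E

Convert each endpoint to a unit vector on the sphere (x = cos φ cos λ, y = cos φ sin λ, z = sin φ).
The central angle between the endpoints is δ = arccos(p₁·p₂) ≈ 1.339 rad (76.7°). The total great-circle distance is δ·R ≈ 1.339 × 3440 ≈ 4607 nmi, so the target fraction is f = 3100/4607 ≈ 0.673.
Interpolate at f ≈ 0.673 with slerp weights a = sin((1−f)δ)/sin δ ≈ 0.436, b = sin(fδ)/sin δ ≈ 0.806.
p = a·p₁ + b·p₂ ≈ (-0.707, 0.478, -0.522); φ = arcsin(p_z) ≈ -31.45°, λ = atan2(p_y, p_x) ≈ 145.93°.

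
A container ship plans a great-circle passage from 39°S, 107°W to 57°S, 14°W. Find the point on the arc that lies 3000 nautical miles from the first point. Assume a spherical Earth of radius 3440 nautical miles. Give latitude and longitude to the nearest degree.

≈ 60°S, 32°W

Write both endpoints as unit vectors p₁, p₂ with components (cos φ cos λ, cos φ sin λ, sin φ).
The central angle between the endpoints is δ = arccos(p₁·p₂) ≈ 1.041 rad (59.6°). The total great-circle distance is δ·R ≈ 1.041 × 3440 ≈ 3580 nmi, so the target fraction is f = 3000/3580 ≈ 0.838.
Interpolate at f ≈ 0.838 with slerp weights a = sin((1−f)δ)/sin δ ≈ 0.194, b = sin(fδ)/sin δ ≈ 0.887.
p = a·p₁ + b·p₂ ≈ (0.425, -0.261, -0.867); φ = arcsin(p_z) ≈ -60.08°, λ = atan2(p_y, p_x) ≈ -31.61°.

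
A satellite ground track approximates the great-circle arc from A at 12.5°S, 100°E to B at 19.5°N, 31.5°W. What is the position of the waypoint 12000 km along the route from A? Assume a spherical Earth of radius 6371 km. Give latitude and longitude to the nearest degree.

≈ 18°N, 5°W

From cos δ = sin φ₁ sin φ₂ + cos φ₁ cos φ₂ cos Δλ, the central angle is δ ≈ 2.321 rad (133.0°). The total great-circle distance is δ·R ≈ 2.321 × 6371 ≈ 14789 km, so the target fraction is f = 12000/14789 ≈ 0.811.
Interpolate at f ≈ 0.811 with slerp weights a = sin((1−f)δ)/sin δ ≈ 0.580, b = sin(fδ)/sin δ ≈ 1.301.
p = a·p₁ + b·p₂ ≈ (0.947, -0.083, 0.309); φ = arcsin(p_z) ≈ 17.99°, λ = atan2(p_y, p_x) ≈ -5.03°.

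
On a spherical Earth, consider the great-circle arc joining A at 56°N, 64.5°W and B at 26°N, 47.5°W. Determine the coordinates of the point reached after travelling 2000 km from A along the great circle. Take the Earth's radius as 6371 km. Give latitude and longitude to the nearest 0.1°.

≈ 39.6°N, 53.2°W

Write both endpoints as unit vectors p₁, p₂ with components (cos φ cos λ, cos φ sin λ, sin φ).
The central angle between the endpoints is δ = arccos(p₁·p₂) ≈ 0.566 rad (32.4°). The total great-circle distance is δ·R ≈ 0.566 × 6371 ≈ 3606 km, so the target fraction is f = 2000/3606 ≈ 0.555.
Interpolate at f ≈ 0.555 with slerp weights a = sin((1−f)δ)/sin δ ≈ 0.465, b = sin(fδ)/sin δ ≈ 0.576.
p = a·p₁ + b·p₂ ≈ (0.462, -0.616, 0.638); φ = arcsin(p_z) ≈ 39.64°, λ = atan2(p_y, p_x) ≈ -53.17°.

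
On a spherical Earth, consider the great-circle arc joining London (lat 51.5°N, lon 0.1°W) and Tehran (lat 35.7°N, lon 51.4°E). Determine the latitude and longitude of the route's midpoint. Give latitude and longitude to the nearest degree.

≈ lat 47°N, lon 29°E

Convert each endpoint to a unit vector on the sphere (x = cos φ cos λ, y = cos φ sin λ, z = sin φ).
The central angle between the endpoints is δ = arccos(p₁·p₂) ≈ 0.690 rad (39.5°).
Interpolate at f = 1/2 with slerp weights a = sin((1−f)δ)/sin δ ≈ 0.531, b = sin(fδ)/sin δ ≈ 0.531.
p = a·p₁ + b·p₂ ≈ (0.600, 0.337, 0.726); φ = arcsin(p_z) ≈ 46.54°, λ = atan2(p_y, p_x) ≈ 29.30°.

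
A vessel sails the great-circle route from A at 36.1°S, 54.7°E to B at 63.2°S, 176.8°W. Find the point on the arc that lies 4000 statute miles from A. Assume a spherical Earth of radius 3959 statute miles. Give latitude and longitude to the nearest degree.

≈ 72°S, 151°E

Write both endpoints as unit vectors p₁, p₂ with components (cos φ cos λ, cos φ sin λ, sin φ).
The central angle between the endpoints is δ = arccos(p₁·p₂) ≈ 1.267 rad (72.6°). The total great-circle distance is δ·R ≈ 1.267 × 3959 ≈ 5016 mi, so the target fraction is f = 4000/5016 ≈ 0.797.
Interpolate at f ≈ 0.797 with slerp weights a = sin((1−f)δ)/sin δ ≈ 0.266, b = sin(fδ)/sin δ ≈ 0.888.
p = a·p₁ + b·p₂ ≈ (-0.275, 0.153, -0.949); φ = arcsin(p_z) ≈ -71.63°, λ = atan2(p_y, p_x) ≈ 150.93°.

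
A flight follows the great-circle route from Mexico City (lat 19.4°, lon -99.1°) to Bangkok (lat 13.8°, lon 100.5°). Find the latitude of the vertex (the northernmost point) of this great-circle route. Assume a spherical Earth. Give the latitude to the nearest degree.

≈ 60°

The great circle lies in the plane with unit normal n̂ = (p₁ × p₂)/|p₁ × p₂|.
Here n̂_z ≈ -0.495; the vertex latitude is φ_max = arccos|n̂_z| ≈ 60.4°.
Check via Clairaut: cos φ_max = |cos φ₁| · sin C = cos(19.4°)·sin(31.6°) ≈ 0.495, again giving ≈ 60.4°.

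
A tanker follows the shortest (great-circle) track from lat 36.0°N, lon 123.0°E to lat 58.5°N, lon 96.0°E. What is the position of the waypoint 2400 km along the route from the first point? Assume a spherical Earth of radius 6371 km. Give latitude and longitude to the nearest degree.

≈ lat 54°N, lon 105°E

From cos δ = sin φ₁ sin φ₂ + cos φ₁ cos φ₂ cos Δλ, the central angle is δ ≈ 0.500 rad (28.6°). The total great-circle distance is δ·R ≈ 0.500 × 6371 ≈ 3183 km, so the target fraction is f = 2400/3183 ≈ 0.754.
Interpolate at f ≈ 0.754 with slerp weights a = sin((1−f)δ)/sin δ ≈ 0.256, b = sin(fδ)/sin δ ≈ 0.768.
p = a·p₁ + b·p₂ ≈ (-0.155, 0.573, 0.805); φ = arcsin(p_z) ≈ 53.62°, λ = atan2(p_y, p_x) ≈ 105.11°.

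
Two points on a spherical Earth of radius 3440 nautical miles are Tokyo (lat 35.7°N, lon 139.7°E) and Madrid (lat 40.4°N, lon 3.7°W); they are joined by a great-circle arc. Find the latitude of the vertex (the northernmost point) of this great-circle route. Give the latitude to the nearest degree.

≈ 68°N

The great circle lies in the plane with unit normal n̂ = (p₁ × p₂)/|p₁ × p₂|.
Here n̂_z ≈ -0.371; the vertex latitude is φ_max = arccos|n̂_z| ≈ 68.2°.
Check via Clairaut: cos φ_max = |cos φ₁| · sin C = cos(35.7°)·sin(27.2°) ≈ 0.371, again giving ≈ 68.2°.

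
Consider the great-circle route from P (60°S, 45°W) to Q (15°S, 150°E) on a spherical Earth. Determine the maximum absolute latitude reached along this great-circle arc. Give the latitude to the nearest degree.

≈ 83°S

The great circle lies in the plane with unit normal n̂ = (p₁ × p₂)/|p₁ × p₂|.
Here n̂_z ≈ -0.129; the vertex latitude is φ_max = arccos|n̂_z| ≈ 82.6°.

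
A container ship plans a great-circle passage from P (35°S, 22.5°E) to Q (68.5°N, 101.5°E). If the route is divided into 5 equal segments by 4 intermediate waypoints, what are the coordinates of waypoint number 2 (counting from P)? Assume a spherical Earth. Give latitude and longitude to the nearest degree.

The haversine formula gives a central angle δ ≈ 2.067 rad (118.4°) between the endpoints.
Interpolate at f = 2/5 with slerp weights a = sin((1−f)δ)/sin δ ≈ 1.076, b = sin(fδ)/sin δ ≈ 0.837.
p = a·p₁ + b·p₂ ≈ (0.753, 0.638, 0.162); φ = arcsin(p_z) ≈ 9.30°, λ = atan2(p_y, p_x) ≈ 40.26°.

≈ (9°N, 40°E)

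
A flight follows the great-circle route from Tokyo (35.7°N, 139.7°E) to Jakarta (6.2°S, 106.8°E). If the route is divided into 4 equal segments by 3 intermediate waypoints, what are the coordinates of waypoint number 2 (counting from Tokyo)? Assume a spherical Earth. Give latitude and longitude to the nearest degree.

From cos δ = sin φ₁ sin φ₂ + cos φ₁ cos φ₂ cos Δλ, the central angle is δ ≈ 0.909 rad (52.1°).
Interpolate at f = 2/4 with slerp weights a = sin((1−f)δ)/sin δ ≈ 0.556, b = sin(fδ)/sin δ ≈ 0.556.
p = a·p₁ + b·p₂ ≈ (-0.505, 0.822, 0.265); φ = arcsin(p_z) ≈ 15.34°, λ = atan2(p_y, p_x) ≈ 121.55°.

≈ (15°N, 122°E)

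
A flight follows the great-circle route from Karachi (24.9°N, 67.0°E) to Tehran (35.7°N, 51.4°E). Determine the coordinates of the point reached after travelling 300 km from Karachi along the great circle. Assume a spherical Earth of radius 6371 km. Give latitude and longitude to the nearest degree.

Write both endpoints as unit vectors p₁, p₂ with components (cos φ cos λ, cos φ sin λ, sin φ).
The central angle between the endpoints is δ = arccos(p₁·p₂) ≈ 0.301 rad (17.2°). The total great-circle distance is δ·R ≈ 0.301 × 6371 ≈ 1915 km, so the target fraction is f = 300/1915 ≈ 0.157.
Interpolate at f ≈ 0.157 with slerp weights a = sin((1−f)δ)/sin δ ≈ 0.847, b = sin(fδ)/sin δ ≈ 0.159.
p = a·p₁ + b·p₂ ≈ (0.381, 0.808, 0.449); φ = arcsin(p_z) ≈ 26.71°, λ = atan2(p_y, p_x) ≈ 64.77°.

≈ (27°N, 65°E)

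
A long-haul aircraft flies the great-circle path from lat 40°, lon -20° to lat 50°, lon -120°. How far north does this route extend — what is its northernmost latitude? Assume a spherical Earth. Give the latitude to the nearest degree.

≈ 58°

The great circle lies in the plane with unit normal n̂ = (p₁ × p₂)/|p₁ × p₂|.
Here n̂_z ≈ -0.531; the vertex latitude is φ_max = arccos|n̂_z| ≈ 57.9°.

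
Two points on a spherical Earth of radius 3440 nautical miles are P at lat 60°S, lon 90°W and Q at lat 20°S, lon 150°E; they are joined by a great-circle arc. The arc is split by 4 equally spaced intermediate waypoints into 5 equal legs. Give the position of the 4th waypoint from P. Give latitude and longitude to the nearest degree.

From cos δ = sin φ₁ sin φ₂ + cos φ₁ cos φ₂ cos Δλ, the central angle is δ ≈ 1.509 rad (86.5°).
Interpolate at f = 4/5 with slerp weights a = sin((1−f)δ)/sin δ ≈ 0.298, b = sin(fδ)/sin δ ≈ 0.937.
p = a·p₁ + b·p₂ ≈ (-0.762, 0.291, -0.578); φ = arcsin(p_z) ≈ -35.33°, λ = atan2(p_y, p_x) ≈ 159.10°.

≈ lat 35°S, lon 159°E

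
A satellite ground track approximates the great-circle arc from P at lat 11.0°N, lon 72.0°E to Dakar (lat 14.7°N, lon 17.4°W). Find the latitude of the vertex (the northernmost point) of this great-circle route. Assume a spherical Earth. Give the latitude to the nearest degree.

The great circle lies in the plane with unit normal n̂ = (p₁ × p₂)/|p₁ × p₂|.
Here n̂_z ≈ -0.951; the vertex latitude is φ_max = arccos|n̂_z| ≈ 18.0°.
Check via Clairaut: cos φ_max = |cos φ₁| · sin C = cos(11.0°)·sin(75.7°) ≈ 0.951, again giving ≈ 18.0°.

≈ 18°N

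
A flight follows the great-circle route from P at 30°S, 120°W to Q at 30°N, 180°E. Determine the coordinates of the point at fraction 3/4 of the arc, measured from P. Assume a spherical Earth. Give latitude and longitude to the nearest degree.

≈ 16°N, 164°W

Convert each endpoint to a unit vector on the sphere (x = cos φ cos λ, y = cos φ sin λ, z = sin φ).
The central angle between the endpoints is δ = arccos(p₁·p₂) ≈ 1.445 rad (82.8°).
Interpolate at f = 3/4 with slerp weights a = sin((1−f)δ)/sin δ ≈ 0.356, b = sin(fδ)/sin δ ≈ 0.891.
p = a·p₁ + b·p₂ ≈ (-0.926, -0.267, 0.267); φ = arcsin(p_z) ≈ 15.50°, λ = atan2(p_y, p_x) ≈ -163.90°.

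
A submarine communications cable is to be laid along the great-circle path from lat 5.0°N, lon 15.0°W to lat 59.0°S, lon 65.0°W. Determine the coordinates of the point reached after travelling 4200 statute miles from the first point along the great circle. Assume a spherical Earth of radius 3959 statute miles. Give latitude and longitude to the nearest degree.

From cos δ = sin φ₁ sin φ₂ + cos φ₁ cos φ₂ cos Δλ, the central angle is δ ≈ 1.313 rad (75.2°). The total great-circle distance is δ·R ≈ 1.313 × 3959 ≈ 5198 mi, so the target fraction is f = 4200/5198 ≈ 0.808.
Interpolate at f ≈ 0.808 with slerp weights a = sin((1−f)δ)/sin δ ≈ 0.258, b = sin(fδ)/sin δ ≈ 0.903.
p = a·p₁ + b·p₂ ≈ (0.445, -0.488, -0.751); φ = arcsin(p_z) ≈ -48.70°, λ = atan2(p_y, p_x) ≈ -47.65°.

≈ lat 49°S, lon 48°W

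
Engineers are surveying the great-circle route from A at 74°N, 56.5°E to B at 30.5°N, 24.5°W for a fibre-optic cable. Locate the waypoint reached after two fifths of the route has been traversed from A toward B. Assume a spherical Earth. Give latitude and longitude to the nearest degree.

≈ 62°N, 1°W

Convert each endpoint to a unit vector on the sphere (x = cos φ cos λ, y = cos φ sin λ, z = sin φ).
The central angle between the endpoints is δ = arccos(p₁·p₂) ≈ 1.018 rad (58.3°).
Interpolate at f = 2/5 with slerp weights a = sin((1−f)δ)/sin δ ≈ 0.674, b = sin(fδ)/sin δ ≈ 0.465.
p = a·p₁ + b·p₂ ≈ (0.467, -0.011, 0.884); φ = arcsin(p_z) ≈ 62.13°, λ = atan2(p_y, p_x) ≈ -1.39°.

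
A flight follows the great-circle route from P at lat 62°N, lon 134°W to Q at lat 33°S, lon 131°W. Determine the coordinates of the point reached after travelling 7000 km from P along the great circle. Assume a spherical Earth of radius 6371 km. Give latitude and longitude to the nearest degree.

Write both endpoints as unit vectors p₁, p₂ with components (cos φ cos λ, cos φ sin λ, sin φ).
The central angle between the endpoints is δ = arccos(p₁·p₂) ≈ 1.659 rad (95.0°). The total great-circle distance is δ·R ≈ 1.659 × 6371 ≈ 10567 km, so the target fraction is f = 7000/10567 ≈ 0.662.
Interpolate at f ≈ 0.662 with slerp weights a = sin((1−f)δ)/sin δ ≈ 0.533, b = sin(fδ)/sin δ ≈ 0.894.
p = a·p₁ + b·p₂ ≈ (-0.666, -0.746, -0.016); φ = arcsin(p_z) ≈ -0.93°, λ = atan2(p_y, p_x) ≈ -131.75°.

≈ lat 1°S, lon 132°W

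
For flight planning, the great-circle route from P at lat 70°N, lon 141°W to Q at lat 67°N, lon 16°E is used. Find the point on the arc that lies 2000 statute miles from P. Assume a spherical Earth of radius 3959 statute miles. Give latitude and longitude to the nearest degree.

Write both endpoints as unit vectors p₁, p₂ with components (cos φ cos λ, cos φ sin λ, sin φ).
The central angle between the endpoints is δ = arccos(p₁·p₂) ≈ 0.735 rad (42.1°). The total great-circle distance is δ·R ≈ 0.735 × 3959 ≈ 2909 mi, so the target fraction is f = 2000/2909 ≈ 0.688.
Interpolate at f ≈ 0.688 with slerp weights a = sin((1−f)δ)/sin δ ≈ 0.339, b = sin(fδ)/sin δ ≈ 0.722.
p = a·p₁ + b·p₂ ≈ (0.181, 0.005, 0.983); φ = arcsin(p_z) ≈ 79.57°, λ = atan2(p_y, p_x) ≈ 1.48°.

≈ lat 80°N, lon 1°E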